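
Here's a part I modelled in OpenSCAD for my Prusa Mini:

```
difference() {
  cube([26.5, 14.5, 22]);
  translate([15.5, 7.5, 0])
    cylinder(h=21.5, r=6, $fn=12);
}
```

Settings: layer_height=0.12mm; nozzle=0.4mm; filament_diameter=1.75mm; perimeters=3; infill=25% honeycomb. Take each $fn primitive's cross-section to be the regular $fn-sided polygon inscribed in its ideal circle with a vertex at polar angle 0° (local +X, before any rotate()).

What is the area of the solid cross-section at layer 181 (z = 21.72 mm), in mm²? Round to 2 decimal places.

At z = 21.72 mm: the cube is present — its section is the full 26.5×14.5 rectangle (area 384.25 mm²); the cylinder at (15.5, 7.5) is not intersected at this z (z outside [0, 21.5]); Taking the first minus the rest: none of the subtracted shapes is present at this height, so the 26.5×14.5 cube is unchanged — area = 384.25 mm². Overall, the cross-section is a single solid region. Net area = 384.25 mm².

384.25 mm²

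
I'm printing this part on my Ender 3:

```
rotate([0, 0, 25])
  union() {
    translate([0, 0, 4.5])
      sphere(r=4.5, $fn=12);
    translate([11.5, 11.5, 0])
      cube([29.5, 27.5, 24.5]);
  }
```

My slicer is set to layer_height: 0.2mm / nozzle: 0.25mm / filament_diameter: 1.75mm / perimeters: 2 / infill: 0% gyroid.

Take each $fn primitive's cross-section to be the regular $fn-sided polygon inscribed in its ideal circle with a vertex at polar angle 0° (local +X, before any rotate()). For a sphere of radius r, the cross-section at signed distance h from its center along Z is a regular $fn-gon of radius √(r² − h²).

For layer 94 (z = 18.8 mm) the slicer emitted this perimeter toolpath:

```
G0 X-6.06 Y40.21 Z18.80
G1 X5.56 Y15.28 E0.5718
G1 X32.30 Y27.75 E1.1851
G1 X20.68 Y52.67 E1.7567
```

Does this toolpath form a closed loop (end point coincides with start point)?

Start point (G0): (-6.06, 40.21). End point (last G1): the path does not return to the start — open.

no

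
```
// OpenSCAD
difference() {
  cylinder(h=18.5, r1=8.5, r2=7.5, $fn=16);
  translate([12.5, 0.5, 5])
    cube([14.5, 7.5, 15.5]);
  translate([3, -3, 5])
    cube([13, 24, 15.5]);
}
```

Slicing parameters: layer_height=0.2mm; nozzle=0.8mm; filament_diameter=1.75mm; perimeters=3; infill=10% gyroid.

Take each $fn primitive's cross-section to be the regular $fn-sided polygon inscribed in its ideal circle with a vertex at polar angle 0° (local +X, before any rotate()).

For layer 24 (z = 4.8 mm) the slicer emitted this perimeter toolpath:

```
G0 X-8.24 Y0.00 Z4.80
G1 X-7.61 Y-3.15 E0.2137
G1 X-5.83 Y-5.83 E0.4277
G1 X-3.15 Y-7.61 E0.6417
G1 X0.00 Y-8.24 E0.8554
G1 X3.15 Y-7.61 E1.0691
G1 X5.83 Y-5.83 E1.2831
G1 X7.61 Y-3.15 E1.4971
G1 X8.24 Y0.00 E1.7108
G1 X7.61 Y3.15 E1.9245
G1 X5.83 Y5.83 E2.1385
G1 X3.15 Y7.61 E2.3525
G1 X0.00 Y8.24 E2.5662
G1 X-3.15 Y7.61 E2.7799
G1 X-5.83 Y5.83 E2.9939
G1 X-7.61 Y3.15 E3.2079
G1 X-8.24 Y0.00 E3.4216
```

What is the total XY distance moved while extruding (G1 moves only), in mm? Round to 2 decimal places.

Sum the Euclidean lengths of each G1 segment: total = 51.44 mm.

51.44 mm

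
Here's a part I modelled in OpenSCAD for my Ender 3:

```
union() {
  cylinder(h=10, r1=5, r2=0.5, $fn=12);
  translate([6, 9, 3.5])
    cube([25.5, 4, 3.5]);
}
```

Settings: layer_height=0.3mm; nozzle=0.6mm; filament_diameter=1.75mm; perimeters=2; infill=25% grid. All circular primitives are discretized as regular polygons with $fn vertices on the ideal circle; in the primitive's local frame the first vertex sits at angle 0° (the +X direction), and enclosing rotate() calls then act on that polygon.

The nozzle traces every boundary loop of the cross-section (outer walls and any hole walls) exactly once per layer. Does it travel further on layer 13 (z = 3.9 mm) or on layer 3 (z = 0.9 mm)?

Layer 13 (z = 3.9): the cone: at t=0.390 of its height the radius interpolates to r₁+(r₂−r₁)t = 3.245, giving a regular 12-gon of that circumradius (perimeter = 2·12·3.245·sin(180°/12) = 20.16 mm); the cube at (6, 9) is present — its section is the full 25.5×4 rectangle (perimeter 59.00 mm); Taking the union: the 2 present regions are separate (no shared area or edge), so areas and boundary lengths simply add and each stays a separate island — boundary = 79.16 mm. So its perimeter = 79.16 mm. Layer 3 (z = 0.9): the cone: at t=0.090 of its height the radius interpolates to r₁+(r₂−r₁)t = 4.595, giving a regular 12-gon of that circumradius (perimeter = 2·12·4.595·sin(180°/12) = 28.54 mm); the cube at (6, 9) is absent (z outside [3.5, 7]); Taking the union: only the cone is present, so the union is just that shape — boundary = 28.54 mm. So its perimeter = 28.54 mm. Layer 13 is larger (79.16 vs 28.54 mm).

layer 13 (z = 3.9 mm)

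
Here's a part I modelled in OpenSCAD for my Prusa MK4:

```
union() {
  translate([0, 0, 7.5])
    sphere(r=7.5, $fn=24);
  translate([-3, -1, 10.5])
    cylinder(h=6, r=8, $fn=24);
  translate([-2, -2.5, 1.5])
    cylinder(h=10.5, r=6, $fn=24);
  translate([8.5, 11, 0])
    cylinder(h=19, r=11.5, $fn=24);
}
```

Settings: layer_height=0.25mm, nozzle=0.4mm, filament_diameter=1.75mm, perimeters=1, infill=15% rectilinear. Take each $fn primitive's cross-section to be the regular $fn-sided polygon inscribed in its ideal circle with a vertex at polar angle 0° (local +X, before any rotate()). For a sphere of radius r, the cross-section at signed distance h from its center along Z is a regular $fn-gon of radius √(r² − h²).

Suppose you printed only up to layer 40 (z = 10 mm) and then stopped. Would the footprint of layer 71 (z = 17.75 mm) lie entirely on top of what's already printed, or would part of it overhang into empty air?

Compare the two slices. At z = 10: the r=7.5 sphere slices to a regular 24-gon of circumradius 7.071 (√(r²−h²) with h=2.5 from center) (area = (24/2)·7.071²·sin(360°/24) = 155.29 mm²); the cylinder at (-3, -1) does not reach this height (z outside [10.5, 16.5]); the r=6 cylinder at (-2, -2.5) contributes a regular 24-gon of circumradius 6 (area = (24/2)·6.000²·sin(360°/24) = 111.81 mm²); the cylinder at (8.5, 11): section is a regular 24-gon, circumradius r=11.5 (area = (24/2)·11.500²·sin(360°/24) = 410.75 mm²); Merging all regions: the regions partially overlap — summed areas 677.85 mm² minus the doubly-counted overlap 126.44 mm² gives 551.41 mm² — area = 551.41 mm². At z = 17.75: the sphere does not reach this height (|z−center|=10.250 > r=7.5); the cylinder at (-3, -1) is absent (z outside [10.5, 16.5]); the cylinder at (-2, -2.5) is absent (z outside [1.5, 12]); the r=11.5 cylinder at (8.5, 11) contributes a regular 24-gon of circumradius 11.5 (area = (24/2)·11.500²·sin(360°/24) = 410.75 mm²); Combining (union): only the r=11.5 cylinder at (8.5, 11) is present, so the union is just that shape — area = 410.75 mm². Checking containment: the cross-section at z = 17.75 is a subset of the cross-section at z = 10.

entirely on top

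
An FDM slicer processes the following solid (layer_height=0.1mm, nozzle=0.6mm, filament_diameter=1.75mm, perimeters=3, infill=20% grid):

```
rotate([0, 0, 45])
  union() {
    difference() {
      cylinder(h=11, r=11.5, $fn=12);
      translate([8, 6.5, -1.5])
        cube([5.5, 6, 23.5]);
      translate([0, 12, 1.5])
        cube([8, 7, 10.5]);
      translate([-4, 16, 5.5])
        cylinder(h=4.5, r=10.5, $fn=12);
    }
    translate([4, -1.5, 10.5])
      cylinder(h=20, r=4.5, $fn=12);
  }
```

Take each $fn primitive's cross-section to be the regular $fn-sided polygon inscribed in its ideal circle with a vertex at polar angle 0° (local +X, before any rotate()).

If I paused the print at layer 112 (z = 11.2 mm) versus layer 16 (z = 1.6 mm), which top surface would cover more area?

layer 16 (z = 1.6 mm)

Layer 112 (z = 11.2): the cylinder does not reach this height (z outside [0, 11]); the 5.5×6 cube at (8, 6.5) contributes its full rectangle (area 33.00 mm²); the 8×7 cube at (0, 12) contributes its full rectangle (area 56.00 mm²); the cylinder at (-4, 16) is not intersected at this z (z outside [5.5, 10]); Taking the first minus the rest: the first operand is absent here, so nothing remains; the r=4.5 cylinder at (4, -1.5) gives a regular 12-gon of circumradius 4.5 (constant along its height) (area = (12/2)·4.500²·sin(360°/12) = 60.75 mm²); Merging all regions: only the r=4.5 cylinder at (4, -1.5) is present, so the union is just that shape — area = 60.75 mm²; (whole slice rotated 45° about Z — lengths, areas and connectivity unchanged). So its area = 60.75 mm². Layer 16 (z = 1.6): the r=11.5 cylinder gives a regular 12-gon of circumradius 11.5 (constant along its height) (area = (12/2)·11.500²·sin(360°/12) = 396.75 mm²); the 5.5×6 cube at (8, 6.5) contributes its full rectangle (area 33.00 mm²); the cube at (0, 12) (footprint 8×7) is included at this height (area 56.00 mm²); the cylinder at (-4, 16) is absent (z outside [5.5, 10]); Taking the first minus the rest: starting from the r=11.5 cylinder (396.75 mm²), the 5.5×6 cube at (8, 6.5) partially overlaps it — only the 0.73 mm² overlap (of its 33.00 mm²) is removed, clipping the outline; the 8×7 cube at (0, 12) misses the remaining region (no effect) — area = 396.02 mm²; the cylinder at (4, -1.5) is absent (z outside [10.5, 30.5]); Merging all regions: only that combined region is present, so the union is just that shape — area = 396.02 mm²; (rotated 45° about Z; rotation is an isometry so areas/perimeters/island counts are preserved). So its area = 396.02 mm². Layer 16 is larger (396.02 vs 60.75 mm²).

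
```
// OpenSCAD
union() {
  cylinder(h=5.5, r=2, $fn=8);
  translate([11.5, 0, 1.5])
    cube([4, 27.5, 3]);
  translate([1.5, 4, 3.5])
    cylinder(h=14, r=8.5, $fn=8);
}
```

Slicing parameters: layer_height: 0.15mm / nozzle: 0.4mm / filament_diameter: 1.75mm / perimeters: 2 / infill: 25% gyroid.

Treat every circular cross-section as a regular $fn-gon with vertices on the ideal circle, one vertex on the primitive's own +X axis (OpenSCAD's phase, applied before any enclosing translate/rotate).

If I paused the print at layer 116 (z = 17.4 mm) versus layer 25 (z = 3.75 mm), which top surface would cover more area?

layer 25 (z = 3.75 mm)

Layer 116 (z = 17.4): the cylinder is absent (z outside [0, 5.5]); the cube at (11.5, 0) is not intersected at this z (z outside [1.5, 4.5]); the r=8.5 cylinder at (1.5, 4) gives a regular 8-gon of circumradius 8.5 (constant along its height) (area = (8/2)·8.500²·sin(360°/8) = 204.35 mm²); Combining (union): only the r=8.5 cylinder at (1.5, 4) is present, so the union is just that shape — area = 204.35 mm². So its area = 204.35 mm². Layer 25 (z = 3.75): the r=2 cylinder contributes a regular 8-gon of circumradius 2 (area = (8/2)·2.000²·sin(360°/8) = 11.31 mm²); the cube at (11.5, 0) (footprint 4×27.5) is included at this height (area 110.00 mm²); the r=8.5 cylinder at (1.5, 4) gives a regular 8-gon of circumradius 8.5 (constant along its height) (area = (8/2)·8.500²·sin(360°/8) = 204.35 mm²); Merging all regions: the regions partially overlap — summed areas 325.67 mm² minus the doubly-counted overlap 11.31 mm² gives 314.35 mm² — area = 314.35 mm². So its area = 314.35 mm². Layer 25 is larger (314.35 vs 204.35 mm²).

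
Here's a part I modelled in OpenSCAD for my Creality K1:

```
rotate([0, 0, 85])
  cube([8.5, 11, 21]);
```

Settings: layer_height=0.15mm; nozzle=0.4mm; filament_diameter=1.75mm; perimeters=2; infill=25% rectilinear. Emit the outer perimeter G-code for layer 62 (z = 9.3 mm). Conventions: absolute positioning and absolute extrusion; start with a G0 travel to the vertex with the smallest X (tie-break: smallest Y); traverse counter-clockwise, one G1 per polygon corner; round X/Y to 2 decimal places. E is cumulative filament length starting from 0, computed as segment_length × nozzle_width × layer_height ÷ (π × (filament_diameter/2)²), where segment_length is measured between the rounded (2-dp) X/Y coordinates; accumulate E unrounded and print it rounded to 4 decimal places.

At z = 9.3 mm: the 8.5×11 cube contributes its full rectangle; (whole slice rotated 85° about Z — lengths, areas and connectivity unchanged). The outline is a single polygon with 4 vertices. Extrusion per mm of travel: 0.4 × 0.15 / (π × 0.875²) = 0.024945. Accumulating E over each segment gives final E = 0.9731.

G0 X-10.96 Y0.96 Z9.30
G1 X0.00 Y0.00 E0.2744
G1 X0.74 Y8.47 E0.4865
G1 X-10.22 Y9.43 E0.7610
G1 X-10.96 Y0.96 E0.9731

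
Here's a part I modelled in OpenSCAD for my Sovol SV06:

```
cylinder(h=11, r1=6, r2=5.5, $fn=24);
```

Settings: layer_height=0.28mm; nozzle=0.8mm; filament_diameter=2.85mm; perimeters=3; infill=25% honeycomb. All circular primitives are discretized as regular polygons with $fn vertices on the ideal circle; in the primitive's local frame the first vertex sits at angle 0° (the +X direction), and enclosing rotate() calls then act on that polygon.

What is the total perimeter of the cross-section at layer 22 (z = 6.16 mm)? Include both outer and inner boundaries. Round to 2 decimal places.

At z = 6.16 mm: the cone (r1=6→r2=5.5) has section circumradius 5.720 here — a regular 24-gon (perimeter = 2·24·5.720·sin(180°/24) = 35.84 mm). Overall, the cross-section is a single solid region. Total boundary length (outer) = 35.84 mm.

35.84 mm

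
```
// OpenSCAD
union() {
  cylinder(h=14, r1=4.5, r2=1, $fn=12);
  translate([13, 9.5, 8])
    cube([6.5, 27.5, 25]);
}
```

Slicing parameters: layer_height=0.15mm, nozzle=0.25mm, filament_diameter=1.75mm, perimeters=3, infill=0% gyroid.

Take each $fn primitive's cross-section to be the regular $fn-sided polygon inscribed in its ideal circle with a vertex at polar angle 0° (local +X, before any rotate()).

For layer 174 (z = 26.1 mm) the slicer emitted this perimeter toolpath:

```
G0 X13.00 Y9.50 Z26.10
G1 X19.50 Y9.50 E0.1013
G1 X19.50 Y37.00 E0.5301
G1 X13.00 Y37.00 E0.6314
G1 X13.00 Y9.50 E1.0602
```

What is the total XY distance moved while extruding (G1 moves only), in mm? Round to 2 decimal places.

Sum the Euclidean lengths of each G1 segment: total = 68.00 mm.

68.00 mm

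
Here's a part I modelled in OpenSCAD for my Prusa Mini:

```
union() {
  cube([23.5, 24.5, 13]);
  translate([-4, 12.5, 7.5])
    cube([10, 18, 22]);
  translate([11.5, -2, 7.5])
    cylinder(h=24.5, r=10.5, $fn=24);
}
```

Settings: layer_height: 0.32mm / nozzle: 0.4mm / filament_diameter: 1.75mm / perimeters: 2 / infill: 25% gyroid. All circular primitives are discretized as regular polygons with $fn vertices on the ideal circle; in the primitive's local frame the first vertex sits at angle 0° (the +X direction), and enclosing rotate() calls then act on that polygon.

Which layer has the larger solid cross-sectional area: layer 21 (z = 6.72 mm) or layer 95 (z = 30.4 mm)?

layer 21 (z = 6.72 mm)

Layer 21 (z = 6.72): the cube is present — its section is the full 23.5×24.5 rectangle (area 575.75 mm²); the cube at (-4, 12.5) is not intersected at this z (z outside [7.5, 29.5]); the cylinder at (11.5, -2) is not intersected at this z (z outside [7.5, 32]); Merging all regions: only the 23.5×24.5 cube is present, so the union is just that shape — area = 575.75 mm². So its area = 575.75 mm². Layer 95 (z = 30.4): the cube is absent (z outside [0, 13]); the cube at (-4, 12.5) is not intersected at this z (z outside [7.5, 29.5]); the cylinder at (11.5, -2): section is a regular 24-gon, circumradius r=10.5 (area = (24/2)·10.500²·sin(360°/24) = 342.42 mm²); Combining (union): only the r=10.5 cylinder at (11.5, -2) is present, so the union is just that shape — area = 342.42 mm². So its area = 342.42 mm². Layer 21 is larger (575.75 vs 342.42 mm²).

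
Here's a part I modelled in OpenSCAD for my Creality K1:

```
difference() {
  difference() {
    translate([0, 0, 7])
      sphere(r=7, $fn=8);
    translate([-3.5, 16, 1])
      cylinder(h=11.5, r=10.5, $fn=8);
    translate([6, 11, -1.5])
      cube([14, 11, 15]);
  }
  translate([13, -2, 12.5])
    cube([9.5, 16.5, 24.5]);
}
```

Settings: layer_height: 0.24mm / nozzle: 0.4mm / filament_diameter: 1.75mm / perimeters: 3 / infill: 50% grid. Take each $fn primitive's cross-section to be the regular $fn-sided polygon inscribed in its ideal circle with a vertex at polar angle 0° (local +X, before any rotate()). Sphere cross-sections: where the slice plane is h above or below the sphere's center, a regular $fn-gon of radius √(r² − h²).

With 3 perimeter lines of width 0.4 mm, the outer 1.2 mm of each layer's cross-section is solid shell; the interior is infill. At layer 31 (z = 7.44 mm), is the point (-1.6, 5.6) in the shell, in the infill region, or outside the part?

shell

At z = 7.44 mm: the r=7 sphere slices to a regular 8-gon of circumradius 6.986 (√(r²−h²) with h=0.44 from center); the r=10.5 cylinder at (-3.5, 16) gives a regular 8-gon of circumradius 10.5 (constant along its height); the cube at (6, 11) (footprint 14×11) is included at this height; Taking the first minus the rest: starting from the r=7 sphere, the r=10.5 cylinder at (-3.5, 16) partially overlaps it — only the 0.13 mm² overlap (of its 311.83 mm²) is removed, clipping the outline; the 14×11 cube at (6, 11) misses the remaining region (no effect) — 1 connected region; the cube at (13, -2) is absent (z outside [12.5, 37]); After the difference (first − rest): none of the subtracted shapes is present at this height, so the result so far is unchanged — 1 connected region. Overall, the cross-section is a single solid region. The nearest boundary edge runs (-3.50, 5.50)→(0.04, 6.97); distance from the point to it = 0.63 mm. The point is inside the cross-section, 0.63 mm from the nearest boundary — within the 1.2 mm shell band (3 × 0.4).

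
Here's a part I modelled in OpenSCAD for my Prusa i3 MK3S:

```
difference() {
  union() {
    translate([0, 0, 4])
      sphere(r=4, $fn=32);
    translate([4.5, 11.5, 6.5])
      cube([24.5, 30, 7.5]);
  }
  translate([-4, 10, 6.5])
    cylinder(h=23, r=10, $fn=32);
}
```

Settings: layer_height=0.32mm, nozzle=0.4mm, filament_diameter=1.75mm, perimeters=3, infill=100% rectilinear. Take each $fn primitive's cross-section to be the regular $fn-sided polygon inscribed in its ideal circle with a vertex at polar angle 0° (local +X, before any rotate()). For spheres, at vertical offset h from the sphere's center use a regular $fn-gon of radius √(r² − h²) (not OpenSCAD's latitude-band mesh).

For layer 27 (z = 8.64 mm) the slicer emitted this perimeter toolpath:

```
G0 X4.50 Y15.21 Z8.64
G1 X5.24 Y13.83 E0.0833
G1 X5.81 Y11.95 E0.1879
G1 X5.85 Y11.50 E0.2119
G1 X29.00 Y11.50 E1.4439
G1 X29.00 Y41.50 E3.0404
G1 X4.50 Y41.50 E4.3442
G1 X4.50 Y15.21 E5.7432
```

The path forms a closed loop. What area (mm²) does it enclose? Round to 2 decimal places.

731.96 mm²

Apply the shoelace formula to the sequence of (X, Y) vertices; enclosed area = 731.96 mm².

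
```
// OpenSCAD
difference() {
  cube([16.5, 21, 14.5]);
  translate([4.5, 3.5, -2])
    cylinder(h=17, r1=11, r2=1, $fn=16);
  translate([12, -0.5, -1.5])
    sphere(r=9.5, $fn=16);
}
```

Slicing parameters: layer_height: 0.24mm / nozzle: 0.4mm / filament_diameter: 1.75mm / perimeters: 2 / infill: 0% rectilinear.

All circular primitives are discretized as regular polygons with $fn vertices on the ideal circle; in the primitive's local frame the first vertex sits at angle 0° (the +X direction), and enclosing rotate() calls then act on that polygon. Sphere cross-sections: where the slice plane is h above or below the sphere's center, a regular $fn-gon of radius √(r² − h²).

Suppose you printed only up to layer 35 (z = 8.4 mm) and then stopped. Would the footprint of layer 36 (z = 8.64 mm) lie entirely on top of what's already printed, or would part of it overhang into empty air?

part overhangs

Compare the two slices. At z = 8.4: the cube (footprint 16.5×21) is included at this height (area 346.50 mm²); the cone at (4.5, 3.5) contributes a regular 16-gon of circumradius 4.882 (interpolated between r1=11 and r2=1 at t=0.612) (area = (16/2)·4.882²·sin(360°/16) = 72.98 mm²); the sphere at (12, -0.5) is absent (|z−center|=9.900 > r=9.5); Subtracting the remaining from the first: starting from the 16.5×21 cube (346.50 mm²), the cone at (4.5, 3.5) partially overlaps it — only the 66.24 mm² overlap (of its 72.98 mm²) is removed, clipping the outline — area = 280.26 mm². At z = 8.64: the 16.5×21 cube contributes its full rectangle (area 346.50 mm²); the cone at (4.5, 3.5) contributes a regular 16-gon of circumradius 4.741 (interpolated between r1=11 and r2=1 at t=0.626) (area = (16/2)·4.741²·sin(360°/16) = 68.82 mm²); the sphere at (12, -0.5) is absent (|z−center|=10.140 > r=9.5); Taking the first minus the rest: starting from the 16.5×21 cube (346.50 mm²), the cone at (4.5, 3.5) partially overlaps it — only the 63.52 mm² overlap (of its 68.82 mm²) is removed, clipping the outline — area = 282.98 mm². Checking containment: at z = 8.64 the cross-section extends beyond the z = 8.4 cross-section by about 2.73 mm².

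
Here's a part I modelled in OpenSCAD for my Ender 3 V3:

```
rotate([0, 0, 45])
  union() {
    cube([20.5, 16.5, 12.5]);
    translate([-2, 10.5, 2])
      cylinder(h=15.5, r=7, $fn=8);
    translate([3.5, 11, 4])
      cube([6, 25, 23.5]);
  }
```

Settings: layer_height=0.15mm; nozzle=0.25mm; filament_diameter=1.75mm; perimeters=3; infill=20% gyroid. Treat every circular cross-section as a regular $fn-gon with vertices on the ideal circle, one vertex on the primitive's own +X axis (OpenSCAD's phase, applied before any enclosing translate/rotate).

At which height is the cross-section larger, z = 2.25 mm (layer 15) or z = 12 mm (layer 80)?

Layer 15 (z = 2.25): the 20.5×16.5 cube contributes its full rectangle (area 338.25 mm²); the r=7 cylinder at (-2, 10.5) gives a regular 8-gon of circumradius 7 (constant along its height) (area = (8/2)·7.000²·sin(360°/8) = 138.59 mm²); the cube at (3.5, 11) does not reach this height (z outside [4, 27.5]); Combining (union): the regions partially overlap — summed areas 476.84 mm² minus the doubly-counted overlap 42.92 mm² gives 433.93 mm² — area = 433.93 mm²; (rotated 45° about Z; rotation is an isometry so areas/perimeters/island counts are preserved). So its area = 433.93 mm². Layer 80 (z = 12): the cube is present — its section is the full 20.5×16.5 rectangle (area 338.25 mm²); the cylinder at (-2, 10.5): section is a regular 8-gon, circumradius r=7 (area = (8/2)·7.000²·sin(360°/8) = 138.59 mm²); the cube at (3.5, 11) is present — its section is the full 6×25 rectangle (area 150.00 mm²); Merging all regions: the regions partially overlap — summed areas 626.84 mm² minus the doubly-counted overlap 75.92 mm² gives 550.93 mm² — area = 550.93 mm²; (rotated 45° about Z; rotation is an isometry so areas/perimeters/island counts are preserved). So its area = 550.93 mm². Layer 80 is larger (550.93 vs 433.93 mm²).

layer 80 (z = 12 mm)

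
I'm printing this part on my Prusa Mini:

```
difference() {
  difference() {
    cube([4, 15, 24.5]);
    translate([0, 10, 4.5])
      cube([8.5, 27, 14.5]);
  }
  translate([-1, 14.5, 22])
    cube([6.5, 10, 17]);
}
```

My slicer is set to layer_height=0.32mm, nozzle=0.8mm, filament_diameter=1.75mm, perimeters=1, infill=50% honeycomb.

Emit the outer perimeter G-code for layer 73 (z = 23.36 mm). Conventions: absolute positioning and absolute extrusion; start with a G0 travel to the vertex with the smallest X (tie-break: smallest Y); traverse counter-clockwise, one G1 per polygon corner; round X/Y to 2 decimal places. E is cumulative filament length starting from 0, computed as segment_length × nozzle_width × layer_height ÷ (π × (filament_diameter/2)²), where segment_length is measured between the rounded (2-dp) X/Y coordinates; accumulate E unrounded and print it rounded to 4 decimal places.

G0 X0.00 Y0.00 Z23.36
G1 X4.00 Y0.00 E0.4257
G1 X4.00 Y14.50 E1.9690
G1 X0.00 Y14.50 E2.3947
G1 X0.00 Y0.00 E3.9380

At z = 23.36 mm: the 4×15 cube contributes its full rectangle; the cube at (0, 10) does not reach this height (z outside [4.5, 19]); Taking the first minus the rest: none of the subtracted shapes is present at this height, so the 4×15 cube is unchanged — 1 connected region; the cube at (-1, 14.5) (footprint 6.5×10) is included at this height; Subtracting the remaining from the first: starting from that combined region, the 6.5×10 cube at (-1, 14.5) partially overlaps it — only the 2.00 mm² overlap (of its 65.00 mm²) is removed, clipping the outline — 1 connected region. The outline is a single polygon with 4 vertices. Extrusion per mm of travel: 0.8 × 0.32 / (π × 0.875²) = 0.106432. Accumulating E over each segment gives final E = 3.9380.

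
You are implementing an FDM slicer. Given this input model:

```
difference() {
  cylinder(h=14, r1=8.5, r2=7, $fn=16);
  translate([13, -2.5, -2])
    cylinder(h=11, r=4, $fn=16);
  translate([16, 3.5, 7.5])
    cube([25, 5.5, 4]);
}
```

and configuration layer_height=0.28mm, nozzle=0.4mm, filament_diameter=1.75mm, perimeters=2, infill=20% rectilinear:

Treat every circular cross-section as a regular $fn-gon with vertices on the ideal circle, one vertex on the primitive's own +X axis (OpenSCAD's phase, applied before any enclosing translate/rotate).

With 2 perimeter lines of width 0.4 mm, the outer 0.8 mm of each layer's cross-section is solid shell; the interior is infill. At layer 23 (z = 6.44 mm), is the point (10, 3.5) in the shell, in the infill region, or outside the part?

outside

At z = 6.44 mm: the cone: at t=0.460 of its height the radius interpolates to r₁+(r₂−r₁)t = 7.810, giving a regular 16-gon of that circumradius; the cylinder at (13, -2.5): section is a regular 16-gon, circumradius r=4; the cube at (16, 3.5) is absent (z outside [7.5, 11.5]); Subtracting the remaining from the first: starting from the cone, the r=4 cylinder at (13, -2.5) misses the remaining region (no effect) — 1 connected region. Overall, the cross-section is a single solid region. The nearest boundary edge runs (7.22, 2.99)→(7.81, 0.00); distance from the point to it = 2.83 mm. The point is not inside any of the regions above, so it lies outside the cross-section (2.83 mm from the nearest boundary).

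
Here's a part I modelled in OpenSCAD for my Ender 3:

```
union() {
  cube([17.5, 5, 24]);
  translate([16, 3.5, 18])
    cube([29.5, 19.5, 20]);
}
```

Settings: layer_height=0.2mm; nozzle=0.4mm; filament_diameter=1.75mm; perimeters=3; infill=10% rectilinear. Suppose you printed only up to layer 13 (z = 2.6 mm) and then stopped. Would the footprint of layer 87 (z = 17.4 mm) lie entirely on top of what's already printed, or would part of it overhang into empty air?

entirely on top

Compare the two slices. At z = 2.6: the cube (footprint 17.5×5) is included at this height (area 87.50 mm²); the cube at (16, 3.5) does not reach this height (z outside [18, 38]); Merging all regions: only the 17.5×5 cube is present, so the union is just that shape — area = 87.50 mm². At z = 17.4: the cube (footprint 17.5×5) is included at this height (area 87.50 mm²); the cube at (16, 3.5) is absent (z outside [18, 38]); Taking the union: only the 17.5×5 cube is present, so the union is just that shape — area = 87.50 mm². Checking containment: the cross-section at z = 17.4 is a subset of the cross-section at z = 2.6.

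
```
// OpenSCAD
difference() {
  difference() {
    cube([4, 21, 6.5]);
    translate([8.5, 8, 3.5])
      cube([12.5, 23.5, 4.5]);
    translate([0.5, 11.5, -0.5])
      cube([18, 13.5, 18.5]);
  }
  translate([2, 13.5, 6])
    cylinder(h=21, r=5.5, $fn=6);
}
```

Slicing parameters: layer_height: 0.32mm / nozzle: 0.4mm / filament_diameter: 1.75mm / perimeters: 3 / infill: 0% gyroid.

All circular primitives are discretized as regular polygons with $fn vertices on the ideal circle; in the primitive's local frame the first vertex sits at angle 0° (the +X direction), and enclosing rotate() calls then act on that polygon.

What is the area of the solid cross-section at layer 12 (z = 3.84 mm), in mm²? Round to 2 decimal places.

50.75 mm²

At z = 3.84 mm: the 4×21 cube contributes its full rectangle (area 84.00 mm²); the 12.5×23.5 cube at (8.5, 8) contributes its full rectangle (area 293.75 mm²); the cube at (0.5, 11.5) (footprint 18×13.5) is included at this height (area 243.00 mm²); After the difference (first − rest): starting from the 4×21 cube (84.00 mm²), the 12.5×23.5 cube at (8.5, 8) misses the remaining region (no effect); the 18×13.5 cube at (0.5, 11.5) partially overlaps it — only the 33.25 mm² overlap (of its 243.00 mm²) is removed, clipping the outline — area = 50.75 mm²; the cylinder at (2, 13.5) is not intersected at this z (z outside [6, 27]); After the difference (first − rest): none of the subtracted shapes is present at this height, so that combined region is unchanged — area = 50.75 mm². Overall, the cross-section is a single solid region. Net area = 50.75 mm².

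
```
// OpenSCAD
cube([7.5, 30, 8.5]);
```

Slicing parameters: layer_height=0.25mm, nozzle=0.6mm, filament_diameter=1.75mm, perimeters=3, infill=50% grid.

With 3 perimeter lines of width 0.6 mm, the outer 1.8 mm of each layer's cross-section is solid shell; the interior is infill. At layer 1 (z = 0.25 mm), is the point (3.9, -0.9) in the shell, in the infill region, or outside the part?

outside

At z = 0.25 mm: the cube is present — its section is the full 7.5×30 rectangle. Overall, the cross-section is a single solid region. The nearest boundary edge runs (0.00, 0.00)→(7.50, 0.00); distance from the point to it = 0.90 mm. The point is not inside any of the regions above, so it lies outside the cross-section (0.90 mm from the nearest boundary).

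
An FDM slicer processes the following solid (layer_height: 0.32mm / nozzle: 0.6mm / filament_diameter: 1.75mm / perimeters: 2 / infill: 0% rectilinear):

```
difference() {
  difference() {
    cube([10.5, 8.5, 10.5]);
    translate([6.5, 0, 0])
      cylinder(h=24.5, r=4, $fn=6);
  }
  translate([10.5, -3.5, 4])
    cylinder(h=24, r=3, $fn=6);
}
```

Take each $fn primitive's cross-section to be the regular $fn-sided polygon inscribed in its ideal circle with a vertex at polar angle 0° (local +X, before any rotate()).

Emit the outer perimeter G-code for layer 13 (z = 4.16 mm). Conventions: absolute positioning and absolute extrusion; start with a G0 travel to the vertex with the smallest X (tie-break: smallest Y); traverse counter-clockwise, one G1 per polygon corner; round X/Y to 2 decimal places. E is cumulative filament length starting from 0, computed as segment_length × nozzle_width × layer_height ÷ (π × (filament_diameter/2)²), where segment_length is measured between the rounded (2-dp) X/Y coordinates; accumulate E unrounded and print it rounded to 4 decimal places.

At z = 4.16 mm: the 10.5×8.5 cube contributes its full rectangle; the r=4 cylinder at (6.5, 0) gives a regular 6-gon of circumradius 4 (constant along its height); Taking the first minus the rest: starting from the 10.5×8.5 cube, the r=4 cylinder at (6.5, 0) partially overlaps it — only the 20.78 mm² overlap (of its 41.57 mm²) is removed, clipping the outline — 1 connected region; the r=3 cylinder at (10.5, -3.5) gives a regular 6-gon of circumradius 3 (constant along its height); After the difference (first − rest): starting from that combined region, the r=3 cylinder at (10.5, -3.5) misses the remaining region (no effect) — 1 connected region. The outline is a single polygon with 7 vertices. Extrusion per mm of travel: 0.6 × 0.32 / (π × 0.875²) = 0.079824. Accumulating E over each segment gives final E = 3.3521.

G0 X0.00 Y0.00 Z4.16
G1 X2.50 Y0.00 E0.1996
G1 X4.50 Y3.46 E0.5186
G1 X8.50 Y3.46 E0.8379
G1 X10.50 Y0.00 E1.1569
G1 X10.50 Y8.50 E1.8354
G1 X0.00 Y8.50 E2.6735
G1 X0.00 Y0.00 E3.3521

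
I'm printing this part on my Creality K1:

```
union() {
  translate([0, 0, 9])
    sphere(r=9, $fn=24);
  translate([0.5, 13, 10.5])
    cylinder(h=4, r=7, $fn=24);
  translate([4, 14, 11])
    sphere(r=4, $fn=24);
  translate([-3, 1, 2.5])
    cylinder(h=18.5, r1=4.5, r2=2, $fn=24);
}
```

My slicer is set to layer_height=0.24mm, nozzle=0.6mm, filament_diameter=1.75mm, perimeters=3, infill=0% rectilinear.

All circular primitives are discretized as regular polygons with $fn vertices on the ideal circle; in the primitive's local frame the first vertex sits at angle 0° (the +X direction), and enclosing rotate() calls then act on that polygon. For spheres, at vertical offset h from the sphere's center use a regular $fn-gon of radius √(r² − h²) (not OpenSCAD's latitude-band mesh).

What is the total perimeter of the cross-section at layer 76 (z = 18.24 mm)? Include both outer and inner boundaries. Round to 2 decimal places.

14.87 mm

At z = 18.24 mm: the sphere does not reach this height (|z−center|=9.240 > r=9); the cylinder at (0.5, 13) is absent (z outside [10.5, 14.5]); the sphere at (4, 14) is not intersected at this z (|z−center|=7.240 > r=4); the cone at (-3, 1) contributes a regular 24-gon of circumradius 2.373 (interpolated between r1=4.5 and r2=2 at t=0.851) (perimeter = 2·24·2.373·sin(180°/24) = 14.87 mm); Combining (union): only the cone at (-3, 1) is present, so the union is just that shape — boundary = 14.87 mm. Overall, the cross-section is a single solid region. Total boundary length (outer) = 14.87 mm.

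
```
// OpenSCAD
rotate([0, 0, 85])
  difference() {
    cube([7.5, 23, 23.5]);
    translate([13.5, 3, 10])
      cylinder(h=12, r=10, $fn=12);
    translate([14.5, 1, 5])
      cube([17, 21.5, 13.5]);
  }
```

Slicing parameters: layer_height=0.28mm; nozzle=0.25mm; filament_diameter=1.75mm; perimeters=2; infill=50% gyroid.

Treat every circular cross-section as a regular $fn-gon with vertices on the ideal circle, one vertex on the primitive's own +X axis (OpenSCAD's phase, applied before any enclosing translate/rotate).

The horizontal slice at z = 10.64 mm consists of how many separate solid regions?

At z = 10.64 mm: the cube (footprint 7.5×23) is included at this height; the r=10 cylinder at (13.5, 3) contributes a regular 12-gon of circumradius 10; the cube at (14.5, 1) is present — its section is the full 17×21.5 rectangle; Taking the first minus the rest: starting from the 7.5×23 cube, the r=10 cylinder at (13.5, 3) partially overlaps it — only the 30.98 mm² overlap (of its 300.00 mm²) is removed, clipping the outline; the 17×21.5 cube at (14.5, 1) misses the remaining region (no effect) — 1 connected region; (whole slice rotated 85° about Z — lengths, areas and connectivity unchanged). The result has 1 disconnected region.

1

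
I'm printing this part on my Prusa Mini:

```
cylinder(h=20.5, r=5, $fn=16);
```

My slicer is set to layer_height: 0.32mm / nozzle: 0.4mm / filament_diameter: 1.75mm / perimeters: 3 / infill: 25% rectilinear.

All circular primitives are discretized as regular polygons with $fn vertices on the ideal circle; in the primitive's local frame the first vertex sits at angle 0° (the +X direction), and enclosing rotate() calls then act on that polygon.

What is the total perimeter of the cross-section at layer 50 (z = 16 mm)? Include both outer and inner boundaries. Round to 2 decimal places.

At z = 16 mm: the r=5 cylinder gives a regular 16-gon of circumradius 5 (constant along its height) (perimeter = 2·16·5.000·sin(180°/16) = 31.21 mm). Overall, the cross-section is a single solid region. Total boundary length (outer) = 31.21 mm.

31.21 mm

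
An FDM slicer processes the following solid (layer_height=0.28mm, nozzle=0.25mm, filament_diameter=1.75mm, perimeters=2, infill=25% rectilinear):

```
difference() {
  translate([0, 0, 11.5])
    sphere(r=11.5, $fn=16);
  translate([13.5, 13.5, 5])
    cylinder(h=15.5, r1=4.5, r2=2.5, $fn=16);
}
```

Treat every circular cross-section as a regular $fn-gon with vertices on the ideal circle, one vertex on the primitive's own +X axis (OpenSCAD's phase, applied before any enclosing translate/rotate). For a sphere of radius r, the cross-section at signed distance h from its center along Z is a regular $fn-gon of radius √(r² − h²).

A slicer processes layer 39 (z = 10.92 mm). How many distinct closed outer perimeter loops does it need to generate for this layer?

At z = 10.92 mm: the r=11.5 sphere contributes a regular 16-gon of circumradius √(11.5²−0.58²) = 11.485; the cone at (13.5, 13.5) (r1=4.5→r2=2.5) has section circumradius 3.736 here — a regular 16-gon; Taking the first minus the rest: starting from the r=11.5 sphere, the cone at (13.5, 13.5) misses the remaining region (no effect) — 1 connected region. The result has 1 disconnected region.

1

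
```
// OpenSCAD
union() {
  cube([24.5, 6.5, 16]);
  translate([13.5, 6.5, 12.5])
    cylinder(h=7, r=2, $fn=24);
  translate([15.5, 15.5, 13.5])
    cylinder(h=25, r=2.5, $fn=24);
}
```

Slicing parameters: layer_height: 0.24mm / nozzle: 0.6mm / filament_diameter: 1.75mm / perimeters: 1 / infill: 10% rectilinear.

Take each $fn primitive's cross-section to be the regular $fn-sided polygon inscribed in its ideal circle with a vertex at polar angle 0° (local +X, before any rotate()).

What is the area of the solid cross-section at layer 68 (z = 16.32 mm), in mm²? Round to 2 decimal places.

At z = 16.32 mm: the cube does not reach this height (z outside [0, 16]); the r=2 cylinder at (13.5, 6.5) contributes a regular 24-gon of circumradius 2 (area = (24/2)·2.000²·sin(360°/24) = 12.42 mm²); the r=2.5 cylinder at (15.5, 15.5) gives a regular 24-gon of circumradius 2.5 (constant along its height) (area = (24/2)·2.500²·sin(360°/24) = 19.41 mm²); Merging all regions: the 2 present regions are separate (no shared area or edge), so areas and boundary lengths simply add and each stays a separate island — area = 31.83 mm². Overall, the cross-section has 2 separate islands. Net area = 31.83 mm².

31.83 mm²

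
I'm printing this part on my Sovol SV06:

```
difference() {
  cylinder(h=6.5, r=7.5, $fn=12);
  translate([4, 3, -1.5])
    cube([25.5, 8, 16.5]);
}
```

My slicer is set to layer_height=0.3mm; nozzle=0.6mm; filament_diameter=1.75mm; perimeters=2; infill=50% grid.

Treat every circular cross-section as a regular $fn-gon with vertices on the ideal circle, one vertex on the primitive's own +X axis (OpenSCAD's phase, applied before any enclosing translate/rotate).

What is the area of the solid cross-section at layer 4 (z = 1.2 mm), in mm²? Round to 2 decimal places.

At z = 1.2 mm: the cylinder: section is a regular 12-gon, circumradius r=7.5 (area = (12/2)·7.500²·sin(360°/12) = 168.75 mm²); the cube at (4, 3) (footprint 25.5×8) is included at this height (area 204.00 mm²); Subtracting the remaining from the first: starting from the r=7.5 cylinder (168.75 mm²), the 25.5×8 cube at (4, 3) partially overlaps it — only the 5.06 mm² overlap (of its 204.00 mm²) is removed, clipping the outline — area = 163.69 mm². Overall, the cross-section is a single solid region. Net area = 163.69 mm².

163.69 mm²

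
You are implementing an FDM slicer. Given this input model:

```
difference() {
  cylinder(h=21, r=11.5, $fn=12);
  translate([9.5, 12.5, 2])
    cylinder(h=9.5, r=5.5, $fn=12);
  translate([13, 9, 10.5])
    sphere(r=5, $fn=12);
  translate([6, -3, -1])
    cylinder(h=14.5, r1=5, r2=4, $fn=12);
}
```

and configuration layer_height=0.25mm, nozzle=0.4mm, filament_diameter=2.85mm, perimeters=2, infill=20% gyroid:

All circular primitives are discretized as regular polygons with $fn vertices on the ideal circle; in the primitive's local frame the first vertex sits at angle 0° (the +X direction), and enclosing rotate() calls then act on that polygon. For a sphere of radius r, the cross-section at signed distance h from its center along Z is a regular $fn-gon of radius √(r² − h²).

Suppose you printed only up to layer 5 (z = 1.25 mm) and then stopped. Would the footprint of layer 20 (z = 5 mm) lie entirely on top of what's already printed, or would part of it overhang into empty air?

Compare the two slices. At z = 1.25: the r=11.5 cylinder gives a regular 12-gon of circumradius 11.5 (constant along its height) (area = (12/2)·11.500²·sin(360°/12) = 396.75 mm²); the cylinder at (9.5, 12.5) is not intersected at this z (z outside [2, 11.5]); the sphere at (13, 9) does not reach this height (|z−center|=9.250 > r=5); the cone at (6, -3): at t=0.155 of its height the radius interpolates to r₁+(r₂−r₁)t = 4.845, giving a regular 12-gon of that circumradius (area = (12/2)·4.845²·sin(360°/12) = 70.42 mm²); After the difference (first − rest): starting from the r=11.5 cylinder (396.75 mm²), the cone at (6, -3) partially overlaps it — only the 70.02 mm² overlap (of its 70.42 mm²) is removed, clipping the outline — area = 326.73 mm². At z = 5: the r=11.5 cylinder contributes a regular 12-gon of circumradius 11.5 (area = (12/2)·11.500²·sin(360°/12) = 396.75 mm²); the r=5.5 cylinder at (9.5, 12.5) gives a regular 12-gon of circumradius 5.5 (constant along its height) (area = (12/2)·5.500²·sin(360°/12) = 90.75 mm²); the sphere at (13, 9) is absent (|z−center|=5.500 > r=5); the cone at (6, -3) (r1=5→r2=4) has section circumradius 4.586 here — a regular 12-gon (area = (12/2)·4.586²·sin(360°/12) = 63.10 mm²); Taking the first minus the rest: starting from the r=11.5 cylinder (396.75 mm²), the r=5.5 cylinder at (9.5, 12.5) partially overlaps it — only the 3.14 mm² overlap (of its 90.75 mm²) is removed, clipping the outline; the cone at (6, -3) lies wholly inside it (removes its full 63.10 mm² and its 28.49 mm outline becomes a hole wall) — area = 330.51 mm². Checking containment: at z = 5 the cross-section extends beyond the z = 1.25 cross-section by about 6.92 mm².

part overhangs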